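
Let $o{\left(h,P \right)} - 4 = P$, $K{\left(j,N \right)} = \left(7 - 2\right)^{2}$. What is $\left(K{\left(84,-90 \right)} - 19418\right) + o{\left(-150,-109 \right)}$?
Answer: $-19498$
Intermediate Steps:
$K{\left(j,N \right)} = 25$ ($K{\left(j,N \right)} = 5^{2} = 25$)
$o{\left(h,P \right)} = 4 + P$
$\left(K{\left(84,-90 \right)} - 19418\right) + o{\left(-150,-109 \right)} = \left(25 - 19418\right) + \left(4 - 109\right) = -19393 - 105 = -19498$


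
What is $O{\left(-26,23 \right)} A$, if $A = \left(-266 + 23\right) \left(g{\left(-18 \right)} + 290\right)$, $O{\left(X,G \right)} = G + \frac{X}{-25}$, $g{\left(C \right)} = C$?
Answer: $- \frac{39723696}{25} \approx -1.5889 \cdot 10^{6}$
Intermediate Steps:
$O{\left(X,G \right)} = G - \frac{X}{25}$ ($O{\left(X,G \right)} = G + X \left(- \frac{1}{25}\right) = G - \frac{X}{25}$)
$A = -66096$ ($A = \left(-266 + 23\right) \left(-18 + 290\right) = \left(-243\right) 272 = -66096$)
$O{\left(-26,23 \right)} A = \left(23 - - \frac{26}{25}\right) \left(-66096\right) = \left(23 + \frac{26}{25}\right) \left(-66096\right) = \frac{601}{25} \left(-66096\right) = - \frac{39723696}{25}$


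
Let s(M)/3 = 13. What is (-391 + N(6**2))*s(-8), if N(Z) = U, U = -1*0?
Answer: -15249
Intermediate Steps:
U = 0
s(M) = 39 (s(M) = 3*13 = 39)
N(Z) = 0
(-391 + N(6**2))*s(-8) = (-391 + 0)*39 = -391*39 = -15249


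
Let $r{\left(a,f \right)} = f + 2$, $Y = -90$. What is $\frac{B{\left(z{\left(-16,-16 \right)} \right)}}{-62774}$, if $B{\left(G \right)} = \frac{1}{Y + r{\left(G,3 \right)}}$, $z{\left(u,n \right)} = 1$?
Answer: $\frac{1}{5335790} \approx 1.8741 \cdot 10^{-7}$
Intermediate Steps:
$r{\left(a,f \right)} = 2 + f$
$B{\left(G \right)} = - \frac{1}{85}$ ($B{\left(G \right)} = \frac{1}{-90 + \left(2 + 3\right)} = \frac{1}{-90 + 5} = \frac{1}{-85} = - \frac{1}{85}$)
$\frac{B{\left(z{\left(-16,-16 \right)} \right)}}{-62774} = - \frac{1}{85 \left(-62774\right)} = \left(- \frac{1}{85}\right) \left(- \frac{1}{62774}\right) = \frac{1}{5335790}$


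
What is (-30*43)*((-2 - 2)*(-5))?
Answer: -25800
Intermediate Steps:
(-30*43)*((-2 - 2)*(-5)) = -(-5160)*(-5) = -1290*20 = -25800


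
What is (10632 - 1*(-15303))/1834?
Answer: 3705/262 ≈ 14.141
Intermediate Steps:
(10632 - 1*(-15303))/1834 = (10632 + 15303)*(1/1834) = 25935*(1/1834) = 3705/262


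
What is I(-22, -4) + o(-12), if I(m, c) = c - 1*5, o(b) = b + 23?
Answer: 2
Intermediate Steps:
o(b) = 23 + b
I(m, c) = -5 + c (I(m, c) = c - 5 = -5 + c)
I(-22, -4) + o(-12) = (-5 - 4) + (23 - 12) = -9 + 11 = 2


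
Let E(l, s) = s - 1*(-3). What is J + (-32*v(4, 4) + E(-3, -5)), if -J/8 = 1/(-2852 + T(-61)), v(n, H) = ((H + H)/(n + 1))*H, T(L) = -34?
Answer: -1492042/7215 ≈ -206.80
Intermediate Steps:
E(l, s) = 3 + s (E(l, s) = s + 3 = 3 + s)
v(n, H) = 2*H²/(1 + n) (v(n, H) = ((2*H)/(1 + n))*H = (2*H/(1 + n))*H = 2*H²/(1 + n))
J = 4/1443 (J = -8/(-2852 - 34) = -8/(-2886) = -8*(-1/2886) = 4/1443 ≈ 0.0027720)
J + (-32*v(4, 4) + E(-3, -5)) = 4/1443 + (-64*4²/(1 + 4) + (3 - 5)) = 4/1443 + (-64*16/5 - 2) = 4/1443 + (-32*32/5 - 2) = 4/1443 + (-1024/5 - 2) = 4/1443 - 1034/5 = -1492042/7215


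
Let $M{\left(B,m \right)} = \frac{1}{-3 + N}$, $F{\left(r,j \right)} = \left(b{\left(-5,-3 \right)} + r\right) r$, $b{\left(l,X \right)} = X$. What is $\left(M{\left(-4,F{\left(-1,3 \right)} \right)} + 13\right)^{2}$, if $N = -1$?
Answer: $\frac{2601}{16} \approx 162.56$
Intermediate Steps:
$F{\left(r,j \right)} = r \left(-3 + r\right)$ ($F{\left(r,j \right)} = \left(-3 + r\right) r = r \left(-3 + r\right)$)
$M{\left(B,m \right)} = - \frac{1}{4}$ ($M{\left(B,m \right)} = \frac{1}{-3 - 1} = \frac{1}{-4} = - \frac{1}{4}$)
$\left(M{\left(-4,F{\left(-1,3 \right)} \right)} + 13\right)^{2} = \left(- \frac{1}{4} + 13\right)^{2} = \left(\frac{51}{4}\right)^{2} = \frac{2601}{16}$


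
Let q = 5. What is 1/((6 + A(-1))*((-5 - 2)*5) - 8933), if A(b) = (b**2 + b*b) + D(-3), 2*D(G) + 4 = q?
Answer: -2/18461 ≈ -0.00010834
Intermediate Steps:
D(G) = 1/2 (D(G) = -2 + (1/2)*5 = -2 + 5/2 = 1/2)
A(b) = 1/2 + 2*b**2 (A(b) = (b**2 + b*b) + 1/2 = (b**2 + b**2) + 1/2 = 2*b**2 + 1/2 = 1/2 + 2*b**2)
1/((6 + A(-1))*((-5 - 2)*5) - 8933) = 1/((6 + (1/2 + 2*(-1)**2))*((-5 - 2)*5) - 8933) = 1/((6 + (1/2 + 2*1))*(-7*5) - 8933) = 1/((6 + (1/2 + 2))*(-35) - 8933) = 1/((6 + 5/2)*(-35) - 8933) = 1/((17/2)*(-35) - 8933) = 1/(-595/2 - 8933) = 1/(-18461/2) = -2/18461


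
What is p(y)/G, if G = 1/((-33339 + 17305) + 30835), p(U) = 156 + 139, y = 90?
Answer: 4366295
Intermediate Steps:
p(U) = 295
G = 1/14801 (G = 1/(-16034 + 30835) = 1/14801 ≈ 6.7563e-5)
p(y)/G = 295/(1/14801) = 295*14801 = 4366295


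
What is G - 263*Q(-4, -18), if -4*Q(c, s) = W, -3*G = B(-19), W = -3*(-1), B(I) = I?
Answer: 2443/12 ≈ 203.58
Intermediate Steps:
W = 3
G = 19/3 (G = -⅓*(-19) = 19/3 ≈ 6.3333)
Q(c, s) = -¾ (Q(c, s) = -¼*3 = -¾)
G - 263*Q(-4, -18) = 19/3 - 263*(-¾) = 19/3 + 789/4 = 2443/12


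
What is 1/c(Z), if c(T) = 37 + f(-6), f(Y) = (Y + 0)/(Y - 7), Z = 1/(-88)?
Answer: 13/487 ≈ 0.026694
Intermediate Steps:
Z = -1/88 ≈ -0.011364
f(Y) = Y/(-7 + Y)
c(T) = 487/13 (c(T) = 37 - 6/(-7 - 6) = 37 - 6/(-13) = 37 - 6*(-1/13) = 37 + 6/13 = 487/13)
1/c(Z) = 1/(487/13) = 13/487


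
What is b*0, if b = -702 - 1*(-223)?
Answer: 0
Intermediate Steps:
b = -479 (b = -702 + 223 = -479)
b*0 = -479*0 = 0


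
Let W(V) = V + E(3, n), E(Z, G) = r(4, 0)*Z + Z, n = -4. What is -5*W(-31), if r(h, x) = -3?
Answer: 185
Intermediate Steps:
E(Z, G) = -2*Z (E(Z, G) = -3*Z + Z = -2*Z)
W(V) = -6 + V (W(V) = V - 2*3 = V - 6 = -6 + V)
-5*W(-31) = -5*(-6 - 31) = -5*(-37) = 185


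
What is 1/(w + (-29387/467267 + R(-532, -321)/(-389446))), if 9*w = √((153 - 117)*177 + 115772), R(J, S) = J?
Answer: 41257484108579607106059/1011197002008079995541687943 + 298034970639422753724516*√7634/1011197002008079995541687943 ≈ 0.025793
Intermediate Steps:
w = 4*√7634/9 (w = √((153 - 117)*177 + 115772)/9 = √(36*177 + 115772)/9 = √(6372 + 115772)/9 = √122144/9 = (4*√7634)/9 = 4*√7634/9 ≈ 38.832)
1/(w + (-29387/467267 + R(-532, -321)/(-389446))) = 1/(4*√7634/9 + (-29387/467267 - 532/(-389446))) = 1/(4*√7634/9 + (-29387*1/467267 - 532*(-1/389446))) = 1/(4*√7634/9 + (-29387/467267 + 266/194723)) = 1/(4*√7634/9 - 5598031779/90987632041) = 1/(-5598031779/90987632041 + 4*√7634/9)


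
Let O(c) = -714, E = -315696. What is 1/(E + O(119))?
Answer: -1/316410 ≈ -3.1605e-6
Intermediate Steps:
1/(E + O(119)) = 1/(-315696 - 714) = 1/(-316410) = -1/316410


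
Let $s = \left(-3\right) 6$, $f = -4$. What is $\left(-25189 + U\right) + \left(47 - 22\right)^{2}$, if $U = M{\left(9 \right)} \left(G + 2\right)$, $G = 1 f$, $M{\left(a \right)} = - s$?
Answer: $-24600$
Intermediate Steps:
$s = -18$
$M{\left(a \right)} = 18$ ($M{\left(a \right)} = \left(-1\right) \left(-18\right) = 18$)
$G = -4$ ($G = 1 \left(-4\right) = -4$)
$U = -36$ ($U = 18 \left(-4 + 2\right) = 18 \left(-2\right) = -36$)
$\left(-25189 + U\right) + \left(47 - 22\right)^{2} = \left(-25189 - 36\right) + \left(47 - 22\right)^{2} = -25225 + 25^{2} = -25225 + 625 = -24600$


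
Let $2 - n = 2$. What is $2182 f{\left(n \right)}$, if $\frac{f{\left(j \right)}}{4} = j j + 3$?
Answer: $26184$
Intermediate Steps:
$n = 0$ ($n = 2 - 2 = 0$)
$f{\left(j \right)} = 12 + 4 j^{2}$ ($f{\left(j \right)} = 4 \left(j j + 3\right) = 4 \left(j^{2} + 3\right) = 4 \left(3 + j^{2}\right) = 12 + 4 j^{2}$)
$2182 f{\left(n \right)} = 2182 \left(12 + 4 \cdot 0^{2}\right) = 2182 \left(12 + 4 \cdot 0\right) = 2182 \left(12 + 0\right) = 2182 \cdot 12 = 26184$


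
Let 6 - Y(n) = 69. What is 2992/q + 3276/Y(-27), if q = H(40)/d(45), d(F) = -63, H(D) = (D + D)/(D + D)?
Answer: -188548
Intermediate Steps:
Y(n) = -63 (Y(n) = 6 - 1*69 = 6 - 69 = -63)
H(D) = 1 (H(D) = (2*D)/((2*D)) = (2*D)*(1/(2*D)) = 1)
q = -1/63 (q = 1/(-63) = 1*(-1/63) = -1/63 ≈ -0.015873)
2992/q + 3276/Y(-27) = 2992/(-1/63) + 3276/(-63) = 2992*(-63) + 3276*(-1/63) = -188496 - 52 = -188548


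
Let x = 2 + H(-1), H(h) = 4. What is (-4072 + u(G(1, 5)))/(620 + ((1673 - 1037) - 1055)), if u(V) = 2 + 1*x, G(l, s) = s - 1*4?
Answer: -4064/201 ≈ -20.219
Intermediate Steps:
G(l, s) = -4 + s (G(l, s) = s - 4 = -4 + s)
x = 6 (x = 2 + 4 = 6)
u(V) = 8 (u(V) = 2 + 1*6 = 2 + 6 = 8)
(-4072 + u(G(1, 5)))/(620 + ((1673 - 1037) - 1055)) = (-4072 + 8)/(620 + ((1673 - 1037) - 1055)) = -4064/(620 + (636 - 1055)) = -4064/(620 - 419) = -4064/201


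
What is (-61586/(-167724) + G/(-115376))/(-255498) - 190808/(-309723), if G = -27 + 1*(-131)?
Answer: 2312243640927268759/3753284527246488912 ≈ 0.61606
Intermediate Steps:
G = -158 (G = -27 - 131 = -158)
(-61586/(-167724) + G/(-115376))/(-255498) - 190808/(-309723) = (-61586/(-167724) - 158/(-115376))/(-255498) - 190808/(-309723) = (-61586*(-1/167724) - 158*(-1/115376))*(-1/255498) - 190808*(-1/309723) = (30793/83862 + 79/57688)*(-1/255498) + 11224/18219 = (891505841/2418915528)*(-1/255498) + 11224/18219 = -891505841/618028079572944 + 11224/18219 = 2312243640927268759/3753284527246488912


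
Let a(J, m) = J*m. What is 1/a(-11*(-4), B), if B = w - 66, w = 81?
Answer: 1/660 ≈ 0.0015152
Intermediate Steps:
B = 15 (B = 81 - 66 = 15)
1/a(-11*(-4), B) = 1/(-11*(-4)*15) = 1/(44*15) = 1/660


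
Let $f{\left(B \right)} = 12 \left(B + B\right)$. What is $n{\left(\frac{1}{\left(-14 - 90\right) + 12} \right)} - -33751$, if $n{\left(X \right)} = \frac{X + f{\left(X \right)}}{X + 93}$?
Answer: $\frac{57747956}{1711} \approx 33751.0$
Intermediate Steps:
$f{\left(B \right)} = 24 B$ ($f{\left(B \right)} = 12 \cdot 2 B = 24 B$)
$n{\left(X \right)} = \frac{25 X}{93 + X}$ ($n{\left(X \right)} = \frac{X + 24 X}{X + 93} = \frac{25 X}{93 + X}$)
$n{\left(\frac{1}{\left(-14 - 90\right) + 12} \right)} - -33751 = \frac{25}{\left(\left(-14 - 90\right) + 12\right) \left(93 + \frac{1}{\left(-14 - 90\right) + 12}\right)} - -33751 = \frac{25}{\left(-104 + 12\right) \left(93 + \frac{1}{-104 + 12}\right)} + 33751 = \frac{25}{\left(-92\right) \left(93 + \frac{1}{-92}\right)} + 33751 = 25 \left(- \frac{1}{92}\right) \frac{1}{93 - \frac{1}{92}} + 33751 = 25 \left(- \frac{1}{92}\right) \frac{1}{\frac{8555}{92}} + 33751 = 25 \left(- \frac{1}{92}\right) \frac{92}{8555} + 33751 = - \frac{5}{1711} + 33751 = \frac{57747956}{1711}$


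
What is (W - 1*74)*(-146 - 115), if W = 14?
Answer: 15660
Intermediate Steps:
(W - 1*74)*(-146 - 115) = (14 - 1*74)*(-146 - 115) = (14 - 74)*(-261) = -60*(-261) = 15660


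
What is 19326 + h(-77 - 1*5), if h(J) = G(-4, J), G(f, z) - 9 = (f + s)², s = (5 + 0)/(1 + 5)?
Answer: 696421/36 ≈ 19345.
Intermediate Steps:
s = ⅚ (s = 5/6 = 5*(⅙) = ⅚ ≈ 0.83333)
G(f, z) = 9 + (⅚ + f)² (G(f, z) = 9 + (f + ⅚)² = 9 + (⅚ + f)²)
h(J) = 685/36 (h(J) = 9 + (5 + 6*(-4))²/36 = 9 + (5 - 24)²/36 = 9 + (1/36)*(-19)² = 9 + (1/36)*361 = 9 + 361/36 = 685/36)
19326 + h(-77 - 1*5) = 19326 + 685/36 = 696421/36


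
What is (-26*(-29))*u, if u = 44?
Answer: 33176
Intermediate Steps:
(-26*(-29))*u = -26*(-29)*44 = 754*44 = 33176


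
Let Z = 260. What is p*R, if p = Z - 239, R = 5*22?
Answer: 2310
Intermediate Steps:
R = 110
p = 21 (p = 260 - 239 = 21)
p*R = 21*110 = 2310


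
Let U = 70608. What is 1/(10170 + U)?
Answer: 1/80778 ≈ 1.2380e-5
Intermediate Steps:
1/(10170 + U) = 1/(10170 + 70608) = 1/80778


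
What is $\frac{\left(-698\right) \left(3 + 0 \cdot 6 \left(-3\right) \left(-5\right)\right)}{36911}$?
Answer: $- \frac{2094}{36911} \approx -0.056731$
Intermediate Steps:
$\frac{\left(-698\right) \left(3 + 0 \cdot 6 \left(-3\right) \left(-5\right)\right)}{36911} = - 698 \left(3 + 0 \left(-3\right) \left(-5\right)\right) \frac{1}{36911} = - 698 \left(3 + 0 \left(-5\right)\right) \frac{1}{36911} = - 698 \left(3 + 0\right) \frac{1}{36911} = \left(-698\right) 3 \cdot \frac{1}{36911} = \left(-2094\right) \frac{1}{36911} = - \frac{2094}{36911}$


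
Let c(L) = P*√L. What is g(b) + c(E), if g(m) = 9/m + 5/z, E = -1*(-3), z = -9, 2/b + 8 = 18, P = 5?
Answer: 400/9 + 5*√3 ≈ 53.105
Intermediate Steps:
b = ⅕ (b = 2/(-8 + 18) = 2/10 = 2*(⅒) = ⅕ ≈ 0.20000)
E = 3
g(m) = -5/9 + 9/m (g(m) = 9/m + 5/(-9) = 9/m + 5*(-⅑) = 9/m - 5/9 = -5/9 + 9/m)
c(L) = 5*√L
g(b) + c(E) = (-5/9 + 9/(⅕)) + 5*√3 = (-5/9 + 9*5) + 5*√3 = (-5/9 + 45) + 5*√3 = 400/9 + 5*√3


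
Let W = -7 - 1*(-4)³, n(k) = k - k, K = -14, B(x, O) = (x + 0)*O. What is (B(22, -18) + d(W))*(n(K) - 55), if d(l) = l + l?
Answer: 15510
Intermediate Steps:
B(x, O) = O*x (B(x, O) = x*O = O*x)
n(k) = 0
W = 57 (W = -7 - 1*(-64) = -7 + 64 = 57)
d(l) = 2*l
(B(22, -18) + d(W))*(n(K) - 55) = (-18*22 + 2*57)*(0 - 55) = (-396 + 114)*(-55) = -282*(-55) = 15510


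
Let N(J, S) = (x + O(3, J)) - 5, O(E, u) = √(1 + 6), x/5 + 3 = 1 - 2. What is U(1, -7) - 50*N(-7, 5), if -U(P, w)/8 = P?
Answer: 1242 - 50*√7 ≈ 1109.7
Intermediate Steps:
x = -20 (x = -15 + 5*(1 - 2) = -15 + 5*(-1) = -15 - 5 = -20)
U(P, w) = -8*P
O(E, u) = √7
N(J, S) = -25 + √7 (N(J, S) = (-20 + √7) - 5 = -25 + √7)
U(1, -7) - 50*N(-7, 5) = -8*1 - 50*(-25 + √7) = -8 + (1250 - 50*√7) = 1242 - 50*√7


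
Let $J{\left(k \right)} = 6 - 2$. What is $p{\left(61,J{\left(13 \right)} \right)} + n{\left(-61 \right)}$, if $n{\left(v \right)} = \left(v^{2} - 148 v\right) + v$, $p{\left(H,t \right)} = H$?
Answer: $12749$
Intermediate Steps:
$J{\left(k \right)} = 4$ ($J{\left(k \right)} = 6 - 2 = 4$)
$n{\left(v \right)} = v^{2} - 147 v$
$p{\left(61,J{\left(13 \right)} \right)} + n{\left(-61 \right)} = 61 - 61 \left(-147 - 61\right) = 61 - -12688 = 61 + 12688 = 12749$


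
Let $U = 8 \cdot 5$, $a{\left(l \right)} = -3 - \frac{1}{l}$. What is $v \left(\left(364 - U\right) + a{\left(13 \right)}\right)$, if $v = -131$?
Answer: $- \frac{546532}{13} \approx -42041.0$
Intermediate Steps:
$U = 40$
$v \left(\left(364 - U\right) + a{\left(13 \right)}\right) = - 131 \left(\left(364 - 40\right) - \frac{40}{13}\right) = - 131 \left(324 - \frac{40}{13}\right) = \left(-131\right) \frac{4172}{13} = - \frac{546532}{13}$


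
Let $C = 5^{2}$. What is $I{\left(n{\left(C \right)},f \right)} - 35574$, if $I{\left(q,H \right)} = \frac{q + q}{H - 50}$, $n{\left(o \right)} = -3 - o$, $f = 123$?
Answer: $- \frac{2596958}{73} \approx -35575.0$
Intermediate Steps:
$C = 25$
$I{\left(q,H \right)} = \frac{2 q}{-50 + H}$
$I{\left(n{\left(C \right)},f \right)} - 35574 = \frac{2 \left(-3 - 25\right)}{-50 + 123} - 35574 = \frac{2 \left(-3 - 25\right)}{73} - 35574 = 2 \left(-28\right) \frac{1}{73} - 35574 = - \frac{56}{73} - 35574 = - \frac{2596958}{73}$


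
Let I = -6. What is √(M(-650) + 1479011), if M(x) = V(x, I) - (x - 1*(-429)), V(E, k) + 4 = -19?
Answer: √1479209 ≈ 1216.2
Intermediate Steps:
V(E, k) = -23 (V(E, k) = -4 - 19 = -23)
M(x) = -452 - x (M(x) = -23 - (x - 1*(-429)) = -23 - (x + 429) = -23 - (429 + x) = -23 + (-429 - x) = -452 - x)
√(M(-650) + 1479011) = √((-452 - 1*(-650)) + 1479011) = √((-452 + 650) + 1479011) = √(198 + 1479011) = √1479209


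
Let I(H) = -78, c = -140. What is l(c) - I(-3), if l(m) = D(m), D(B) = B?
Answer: -62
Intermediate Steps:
l(m) = m
l(c) - I(-3) = -140 - 1*(-78) = -140 + 78 = -62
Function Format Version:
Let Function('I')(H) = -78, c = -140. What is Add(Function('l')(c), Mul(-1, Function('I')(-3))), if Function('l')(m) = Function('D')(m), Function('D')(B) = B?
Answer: -62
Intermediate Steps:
Function('l')(m) = m
Add(Function('l')(c), Mul(-1, Function('I')(-3))) = Add(-140, Mul(-1, -78)) = Add(-140, 78) = -62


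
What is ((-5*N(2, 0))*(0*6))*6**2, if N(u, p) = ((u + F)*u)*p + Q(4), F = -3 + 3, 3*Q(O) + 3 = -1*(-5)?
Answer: 0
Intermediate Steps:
Q(O) = 2/3 (Q(O) = -1 + (-1*(-5))/3 = -1 + (1/3)*5 = -1 + 5/3 = 2/3)
F = 0
N(u, p) = 2/3 + p*u**2 (N(u, p) = ((u + 0)*u)*p + 2/3 = (u*u)*p + 2/3 = u**2*p + 2/3 = p*u**2 + 2/3 = 2/3 + p*u**2)
((-5*N(2, 0))*(0*6))*6**2 = ((-5*(2/3 + 0*2**2))*(0*6))*6**2 = (-5*(2/3 + 0*4)*0)*36 = (-5*(2/3 + 0)*0)*36 = (-5*2/3*0)*36 = -10/3*0*36 = 0*36 = 0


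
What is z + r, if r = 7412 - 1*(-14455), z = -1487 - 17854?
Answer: 2526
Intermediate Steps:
z = -19341
r = 21867 (r = 7412 + 14455 = 21867)
z + r = -19341 + 21867 = 2526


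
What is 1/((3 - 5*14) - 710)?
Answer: -1/777 ≈ -0.0012870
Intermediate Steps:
1/((3 - 5*14) - 710) = 1/((3 - 70) - 710) = 1/(-67 - 710) = 1/(-777) = -1/777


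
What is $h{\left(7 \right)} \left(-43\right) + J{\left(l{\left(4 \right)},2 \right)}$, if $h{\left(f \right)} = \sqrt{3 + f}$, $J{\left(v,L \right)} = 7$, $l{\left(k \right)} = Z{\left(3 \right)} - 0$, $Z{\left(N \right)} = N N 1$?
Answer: $7 - 43 \sqrt{10} \approx -128.98$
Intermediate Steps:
$Z{\left(N \right)} = N^{2}$ ($Z{\left(N \right)} = N^{2} \cdot 1 = N^{2}$)
$l{\left(k \right)} = 9$ ($l{\left(k \right)} = 3^{2} - 0 = 9 + 0 = 9$)
$h{\left(7 \right)} \left(-43\right) + J{\left(l{\left(4 \right)},2 \right)} = \sqrt{3 + 7} \left(-43\right) + 7 = \sqrt{10} \left(-43\right) + 7 = - 43 \sqrt{10} + 7 = 7 - 43 \sqrt{10}$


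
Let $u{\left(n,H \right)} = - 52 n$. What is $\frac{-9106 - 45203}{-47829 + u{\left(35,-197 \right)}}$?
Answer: $\frac{54309}{49649} \approx 1.0939$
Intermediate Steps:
$\frac{-9106 - 45203}{-47829 + u{\left(35,-197 \right)}} = \frac{-9106 - 45203}{-47829 - 1820} = - \frac{54309}{-47829 - 1820} = - \frac{54309}{-49649} = \left(-54309\right) \left(- \frac{1}{49649}\right) = \frac{54309}{49649}$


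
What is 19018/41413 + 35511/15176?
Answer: 251319173/89783384 ≈ 2.7992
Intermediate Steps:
19018/41413 + 35511/15176 = 19018*(1/41413) + 35511*(1/15176) = 19018/41413 + 5073/2168 = 251319173/89783384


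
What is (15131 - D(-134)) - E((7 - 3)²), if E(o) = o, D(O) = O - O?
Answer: 15115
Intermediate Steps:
D(O) = 0
(15131 - D(-134)) - E((7 - 3)²) = (15131 - 1*0) - (7 - 3)² = (15131 + 0) - 1*4² = 15131 - 1*16 = 15131 - 16 = 15115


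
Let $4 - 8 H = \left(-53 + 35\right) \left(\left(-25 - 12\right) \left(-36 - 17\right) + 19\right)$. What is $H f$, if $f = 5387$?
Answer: $\frac{48003557}{2} \approx 2.4002 \cdot 10^{7}$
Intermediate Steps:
$H = \frac{8911}{2}$ ($H = \frac{1}{2} - \frac{\left(-53 + 35\right) \left(\left(-25 - 12\right) \left(-36 - 17\right) + 19\right)}{8} = \frac{1}{2} - \frac{\left(-18\right) \left(\left(-37\right) \left(-53\right) + 19\right)}{8} = \frac{1}{2} - \frac{\left(-18\right) \left(1961 + 19\right)}{8} = \frac{1}{2} - \frac{\left(-18\right) 1980}{8} = \frac{1}{2} - -4455 = \frac{1}{2} + 4455 = \frac{8911}{2} \approx 4455.5$)
$H f = \frac{8911}{2} \cdot 5387 = \frac{48003557}{2}$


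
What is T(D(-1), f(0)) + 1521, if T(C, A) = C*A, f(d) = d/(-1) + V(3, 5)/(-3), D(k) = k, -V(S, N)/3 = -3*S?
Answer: 1530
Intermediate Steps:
V(S, N) = 9*S (V(S, N) = -(-9)*S = 9*S)
f(d) = -9 - d (f(d) = d/(-1) + (9*3)/(-3) = d*(-1) + 27*(-1/3) = -d - 9 = -9 - d)
T(C, A) = A*C
T(D(-1), f(0)) + 1521 = (-9 - 1*0)*(-1) + 1521 = (-9 + 0)*(-1) + 1521 = -9*(-1) + 1521 = 9 + 1521 = 1530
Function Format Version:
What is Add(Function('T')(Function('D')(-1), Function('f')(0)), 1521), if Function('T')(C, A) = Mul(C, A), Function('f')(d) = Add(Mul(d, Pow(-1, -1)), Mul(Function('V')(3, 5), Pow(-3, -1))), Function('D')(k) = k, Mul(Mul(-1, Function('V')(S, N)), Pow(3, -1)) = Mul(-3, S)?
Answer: 1530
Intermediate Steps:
Function('V')(S, N) = Mul(9, S) (Function('V')(S, N) = Mul(-3, Mul(-3, S)) = Mul(9, S))
Function('f')(d) = Add(-9, Mul(-1, d)) (Function('f')(d) = Add(Mul(d, Pow(-1, -1)), Mul(Mul(9, 3), Pow(-3, -1))) = Add(Mul(d, -1), Mul(27, Rational(-1, 3))) = Add(Mul(-1, d), -9) = Add(-9, Mul(-1, d)))
Function('T')(C, A) = Mul(A, C)
Add(Function('T')(Function('D')(-1), Function('f')(0)), 1521) = Add(Mul(Add(-9, Mul(-1, 0)), -1), 1521) = Add(Mul(Add(-9, 0), -1), 1521) = Add(Mul(-9, -1), 1521) = Add(9, 1521) = 1530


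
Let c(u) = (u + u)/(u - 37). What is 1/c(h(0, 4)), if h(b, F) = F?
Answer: -33/8 ≈ -4.1250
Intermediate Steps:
c(u) = 2*u/(-37 + u) (c(u) = (2*u)/(-37 + u) = 2*u/(-37 + u))
1/c(h(0, 4)) = 1/(2*4/(-37 + 4)) = 1/(2*4/(-33)) = 1/(2*4*(-1/33)) = 1/(-8/33) = -33/8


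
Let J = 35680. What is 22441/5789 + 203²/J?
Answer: 1039253781/206551520 ≈ 5.0314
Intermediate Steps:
22441/5789 + 203²/J = 22441/5789 + 203²/35680 = 22441*(1/5789) + 41209*(1/35680) = 22441/5789 + 41209/35680 = 1039253781/206551520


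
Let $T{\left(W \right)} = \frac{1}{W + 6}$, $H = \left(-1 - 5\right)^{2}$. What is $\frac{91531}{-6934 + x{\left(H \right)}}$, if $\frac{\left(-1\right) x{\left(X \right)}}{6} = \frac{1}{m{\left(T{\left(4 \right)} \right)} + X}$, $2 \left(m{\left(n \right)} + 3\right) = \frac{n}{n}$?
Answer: $- \frac{6132577}{464590} \approx -13.2$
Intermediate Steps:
$H = 36$ ($H = \left(-6\right)^{2} = 36$)
$T{\left(W \right)} = \frac{1}{6 + W}$
$m{\left(n \right)} = - \frac{5}{2}$ ($m{\left(n \right)} = -3 + \frac{n \frac{1}{n}}{2} = -3 + \frac{1}{2} \cdot 1 = -3 + \frac{1}{2} = - \frac{5}{2}$)
$x{\left(X \right)} = - \frac{6}{- \frac{5}{2} + X}$
$\frac{91531}{-6934 + x{\left(H \right)}} = \frac{91531}{-6934 - \frac{12}{-5 + 2 \cdot 36}} = \frac{91531}{-6934 - \frac{12}{-5 + 72}} = \frac{91531}{-6934 - \frac{12}{67}} = \frac{91531}{- \frac{464590}{67}} = 91531 \left(- \frac{67}{464590}\right) = - \frac{6132577}{464590}$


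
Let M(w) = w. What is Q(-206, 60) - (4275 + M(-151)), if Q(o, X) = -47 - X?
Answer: -4231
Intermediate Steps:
Q(-206, 60) - (4275 + M(-151)) = (-47 - 1*60) - (4275 - 151) = (-47 - 60) - 1*4124 = -107 - 4124 = -4231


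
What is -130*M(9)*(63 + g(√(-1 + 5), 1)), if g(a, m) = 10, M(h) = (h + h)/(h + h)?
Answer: -9490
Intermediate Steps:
M(h) = 1 (M(h) = (2*h)/((2*h)) = (2*h)*(1/(2*h)) = 1)
-130*M(9)*(63 + g(√(-1 + 5), 1)) = -130*(63 + 10) = -130*73 = -9490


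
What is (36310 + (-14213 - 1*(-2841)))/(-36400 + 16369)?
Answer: -24938/20031 ≈ -1.2450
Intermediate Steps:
(36310 + (-14213 - 1*(-2841)))/(-36400 + 16369) = (36310 + (-14213 + 2841))/(-20031) = (36310 - 11372)*(-1/20031) = 24938*(-1/20031) = -24938/20031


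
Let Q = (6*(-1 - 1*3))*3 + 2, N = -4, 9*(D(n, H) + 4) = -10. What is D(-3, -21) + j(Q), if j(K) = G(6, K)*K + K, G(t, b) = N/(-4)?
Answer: -1306/9 ≈ -145.11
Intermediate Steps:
D(n, H) = -46/9 (D(n, H) = -4 + (⅑)*(-10) = -4 - 10/9 = -46/9)
G(t, b) = 1 (G(t, b) = -4/(-4) = -4*(-¼) = 1)
Q = -70 (Q = (6*(-1 - 3))*3 + 2 = (6*(-4))*3 + 2 = -24*3 + 2 = -72 + 2 = -70)
j(K) = 2*K (j(K) = 1*K + K = K + K = 2*K)
D(-3, -21) + j(Q) = -46/9 + 2*(-70) = -46/9 - 140 = -1306/9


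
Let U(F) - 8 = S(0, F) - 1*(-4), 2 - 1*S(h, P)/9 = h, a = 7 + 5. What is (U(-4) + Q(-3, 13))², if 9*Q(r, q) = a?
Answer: 8836/9 ≈ 981.78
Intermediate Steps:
a = 12
S(h, P) = 18 - 9*h
U(F) = 30 (U(F) = 8 + ((18 - 9*0) - 1*(-4)) = 8 + ((18 + 0) + 4) = 8 + (18 + 4) = 8 + 22 = 30)
Q(r, q) = 4/3 (Q(r, q) = (⅑)*12 = 4/3)
(U(-4) + Q(-3, 13))² = (30 + 4/3)² = (94/3)² = 8836/9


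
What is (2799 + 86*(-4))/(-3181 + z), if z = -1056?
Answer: -2455/4237 ≈ -0.57942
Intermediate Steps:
(2799 + 86*(-4))/(-3181 + z) = (2799 + 86*(-4))/(-3181 - 1056) = (2799 - 344)/(-4237) = 2455*(-1/4237) = -2455/4237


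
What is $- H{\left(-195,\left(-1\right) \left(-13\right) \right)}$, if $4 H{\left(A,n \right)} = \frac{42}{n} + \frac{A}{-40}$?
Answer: $- \frac{843}{416} \approx -2.0264$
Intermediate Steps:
$H{\left(A,n \right)} = - \frac{A}{160} + \frac{21}{2 n}$ ($H{\left(A,n \right)} = \frac{\frac{42}{n} + \frac{A}{-40}}{4} = \frac{\frac{42}{n} + A \left(- \frac{1}{40}\right)}{4} = \frac{\frac{42}{n} - \frac{A}{40}}{4} = - \frac{A}{160} + \frac{21}{2 n}$)
$- H{\left(-195,\left(-1\right) \left(-13\right) \right)} = - \frac{1680 - - 195 \left(\left(-1\right) \left(-13\right)\right)}{160 \left(\left(-1\right) \left(-13\right)\right)} = - \frac{1680 - \left(-195\right) 13}{160 \cdot 13} = - \frac{1680 + 2535}{160 \cdot 13} = - \frac{4215}{160 \cdot 13} = \left(-1\right) \frac{843}{416} = - \frac{843}{416}$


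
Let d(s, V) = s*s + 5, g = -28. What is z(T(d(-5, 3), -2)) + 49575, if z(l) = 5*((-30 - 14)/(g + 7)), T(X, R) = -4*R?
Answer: 1041295/21 ≈ 49586.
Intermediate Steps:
d(s, V) = 5 + s² (d(s, V) = s² + 5 = 5 + s²)
z(l) = 220/21 (z(l) = 5*((-30 - 14)/(-28 + 7)) = 5*(-44/(-21)) = 5*(-44*(-1/21)) = 5*(44/21) = 220/21)
z(T(d(-5, 3), -2)) + 49575 = 220/21 + 49575 = 1041295/21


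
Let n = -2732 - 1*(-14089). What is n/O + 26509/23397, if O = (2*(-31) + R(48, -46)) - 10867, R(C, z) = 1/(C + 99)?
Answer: 3527551895/37588731114 ≈ 0.093846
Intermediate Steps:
R(C, z) = 1/(99 + C)
n = 11357 (n = -2732 + 14089 = 11357)
O = -1606562/147 (O = (2*(-31) + 1/(99 + 48)) - 10867 = (-62 + 1/147) - 10867 = -9113/147 - 10867 = -1606562/147 ≈ -10929.)
n/O + 26509/23397 = 11357/(-1606562/147) + 26509/23397 = 11357*(-147/1606562) + 26509*(1/23397) = -1669479/1606562 + 26509/23397 = 3527551895/37588731114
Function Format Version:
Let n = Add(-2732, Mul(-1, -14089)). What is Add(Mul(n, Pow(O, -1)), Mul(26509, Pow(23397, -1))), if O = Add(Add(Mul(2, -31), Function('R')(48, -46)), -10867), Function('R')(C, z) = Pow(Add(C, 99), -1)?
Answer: Rational(3527551895, 37588731114) ≈ 0.093846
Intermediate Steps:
Function('R')(C, z) = Pow(Add(99, C), -1)
n = 11357 (n = Add(-2732, 14089) = 11357)
O = Rational(-1606562, 147) (O = Add(Add(Mul(2, -31), Pow(Add(99, 48), -1)), -10867) = Add(Add(-62, Pow(147, -1)), -10867) = Add(Add(-62, Rational(1, 147)), -10867) = Add(Rational(-9113, 147), -10867) = Rational(-1606562, 147) ≈ -10929.)
Add(Mul(n, Pow(O, -1)), Mul(26509, Pow(23397, -1))) = Add(Mul(11357, Pow(Rational(-1606562, 147), -1)), Mul(26509, Pow(23397, -1))) = Add(Mul(11357, Rational(-147, 1606562)), Mul(26509, Rational(1, 23397))) = Add(Rational(-1669479, 1606562), Rational(26509, 23397)) = Rational(3527551895, 37588731114)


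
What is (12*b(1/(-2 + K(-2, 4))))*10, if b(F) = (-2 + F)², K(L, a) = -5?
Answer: 27000/49 ≈ 551.02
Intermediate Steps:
(12*b(1/(-2 + K(-2, 4))))*10 = (12*(-2 + 1/(-2 - 5))²)*10 = (12*(-2 + 1/(-7))²)*10 = (12*(-2 - ⅐)²)*10 = (12*(-15/7)²)*10 = (12*(225/49))*10 = (2700/49)*10 = 27000/49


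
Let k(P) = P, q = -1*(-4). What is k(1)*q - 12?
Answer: -8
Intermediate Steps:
q = 4
k(1)*q - 12 = 1*4 - 12 = 4 - 12 = -8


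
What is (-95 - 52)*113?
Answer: -16611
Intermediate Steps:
(-95 - 52)*113 = -147*113 = -16611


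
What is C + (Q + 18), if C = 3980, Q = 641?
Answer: 4639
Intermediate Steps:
C + (Q + 18) = 3980 + (641 + 18) = 3980 + 659 = 4639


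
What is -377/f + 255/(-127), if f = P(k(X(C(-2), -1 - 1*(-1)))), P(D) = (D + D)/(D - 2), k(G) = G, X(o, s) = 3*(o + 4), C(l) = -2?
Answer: -48644/381 ≈ -127.67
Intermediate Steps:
X(o, s) = 12 + 3*o (X(o, s) = 3*(4 + o) = 12 + 3*o)
P(D) = 2*D/(-2 + D) (P(D) = (2*D)/(-2 + D) = 2*D/(-2 + D))
f = 3 (f = 2*(12 + 3*(-2))/(-2 + (12 + 3*(-2))) = 2*(12 - 6)/(-2 + (12 - 6)) = 2*6/(-2 + 6) = 2*6/4 = 2*6*(1/4) = 3)
-377/f + 255/(-127) = -377/3 + 255/(-127) = -377*1/3 + 255*(-1/127) = -377/3 - 255/127 = -48644/381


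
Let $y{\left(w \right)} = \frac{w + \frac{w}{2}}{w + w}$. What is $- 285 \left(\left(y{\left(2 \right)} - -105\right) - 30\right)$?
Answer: $- \frac{86355}{4} \approx -21589.0$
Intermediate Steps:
$y{\left(w \right)} = \frac{3}{4}$ ($y{\left(w \right)} = \frac{w + w \frac{1}{2}}{2 w} = \left(w + \frac{w}{2}\right) \frac{1}{2 w} = \frac{3 w}{2} \frac{1}{2 w} = \frac{3}{4}$)
$- 285 \left(\left(y{\left(2 \right)} - -105\right) - 30\right) = - 285 \left(\left(\frac{3}{4} - -105\right) - 30\right) = - 285 \left(\left(\frac{3}{4} + 105\right) - 30\right) = - 285 \left(\frac{423}{4} - 30\right) = \left(-285\right) \frac{303}{4} = - \frac{86355}{4}$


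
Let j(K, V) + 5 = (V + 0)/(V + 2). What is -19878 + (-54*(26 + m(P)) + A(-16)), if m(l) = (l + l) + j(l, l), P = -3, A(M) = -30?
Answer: -20880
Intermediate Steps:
j(K, V) = -5 + V/(2 + V) (j(K, V) = -5 + (V + 0)/(V + 2) = -5 + V/(2 + V))
m(l) = 2*l + 2*(-5 - 2*l)/(2 + l) (m(l) = (l + l) + 2*(-5 - 2*l)/(2 + l) = 2*l + 2*(-5 - 2*l)/(2 + l))
-19878 + (-54*(26 + m(P)) + A(-16)) = -19878 + (-54*(26 + 2*(-5 + (-3)²)/(2 - 3)) - 30) = -19878 + (-54*(26 + 2*(-5 + 9)/(-1)) - 30) = -19878 + (-54*(26 + 2*(-1)*4) - 30) = -19878 + (-54*(26 - 8) - 30) = -19878 + (-54*18 - 30) = -19878 + (-972 - 30) = -19878 - 1002 = -20880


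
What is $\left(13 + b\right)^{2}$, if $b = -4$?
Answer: $81$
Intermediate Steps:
$\left(13 + b\right)^{2} = \left(13 - 4\right)^{2} = 9^{2} = 81$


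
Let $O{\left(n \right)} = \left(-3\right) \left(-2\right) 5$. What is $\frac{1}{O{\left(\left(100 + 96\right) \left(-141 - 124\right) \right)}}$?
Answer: $\frac{1}{30} \approx 0.033333$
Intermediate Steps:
$O{\left(n \right)} = 30$ ($O{\left(n \right)} = 6 \cdot 5 = 30$)
$\frac{1}{O{\left(\left(100 + 96\right) \left(-141 - 124\right) \right)}} = \frac{1}{30}$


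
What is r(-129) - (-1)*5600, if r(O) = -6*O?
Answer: 6374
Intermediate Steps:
r(-129) - (-1)*5600 = -6*(-129) - (-1)*5600 = 774 - 1*(-5600) = 774 + 5600 = 6374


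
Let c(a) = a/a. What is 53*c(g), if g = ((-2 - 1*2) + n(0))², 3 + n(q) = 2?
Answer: 53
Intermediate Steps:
n(q) = -1 (n(q) = -3 + 2 = -1)
g = 25 (g = ((-2 - 1*2) - 1)² = ((-2 - 2) - 1)² = (-4 - 1)² = (-5)² = 25)
c(a) = 1
53*c(g) = 53*1 = 53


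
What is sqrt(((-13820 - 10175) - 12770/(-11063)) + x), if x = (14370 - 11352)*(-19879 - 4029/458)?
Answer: 12*I*sqrt(2676293791729275601)/2533427 ≈ 7748.9*I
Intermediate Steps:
x = -13744893999/229 (x = 3018*(-19879 - 4029*1/458) = 3018*(-19879 - 4029/458) = 3018*(-9108611/458) = -13744893999/229 ≈ -6.0021e+7)
sqrt(((-13820 - 10175) - 12770/(-11063)) + x) = sqrt(((-13820 - 10175) - 12770/(-11063)) - 13744893999/229) = sqrt((-23995 - 12770*(-1/11063)) - 13744893999/229) = sqrt((-23995 + 12770/11063) - 13744893999/229) = sqrt(-265443915/11063 - 13744893999/229) = sqrt(-152120548967472/2533427) = 12*I*sqrt(2676293791729275601)/2533427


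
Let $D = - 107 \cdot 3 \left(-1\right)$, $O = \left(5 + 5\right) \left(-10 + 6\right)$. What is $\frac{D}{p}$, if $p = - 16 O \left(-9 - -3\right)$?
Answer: $- \frac{107}{1280} \approx -0.083594$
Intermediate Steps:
$O = -40$ ($O = 10 \left(-4\right) = -40$)
$D = 321$ ($D = \left(-107\right) \left(-3\right) = 321$)
$p = -3840$ ($p = \left(-16\right) \left(-40\right) \left(-9 - -3\right) = 640 \left(-9 + 3\right) = 640 \left(-6\right) = -3840$)
$\frac{D}{p} = \frac{321}{-3840} = 321 \left(- \frac{1}{3840}\right) = - \frac{107}{1280}$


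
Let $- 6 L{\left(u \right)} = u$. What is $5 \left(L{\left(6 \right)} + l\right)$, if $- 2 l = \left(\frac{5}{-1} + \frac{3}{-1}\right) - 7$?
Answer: $\frac{65}{2} \approx 32.5$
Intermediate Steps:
$L{\left(u \right)} = - \frac{u}{6}$
$l = \frac{15}{2}$ ($l = - \frac{\left(\frac{5}{-1} + \frac{3}{-1}\right) - 7}{2} = - \frac{\left(5 \left(-1\right) + 3 \left(-1\right)\right) - 7}{2} = - \frac{\left(-5 - 3\right) - 7}{2} = - \frac{-8 - 7}{2} = \left(- \frac{1}{2}\right) \left(-15\right) = \frac{15}{2} \approx 7.5$)
$5 \left(L{\left(6 \right)} + l\right) = 5 \left(\left(- \frac{1}{6}\right) 6 + \frac{15}{2}\right) = 5 \left(-1 + \frac{15}{2}\right) = 5 \cdot \frac{13}{2} = \frac{65}{2}$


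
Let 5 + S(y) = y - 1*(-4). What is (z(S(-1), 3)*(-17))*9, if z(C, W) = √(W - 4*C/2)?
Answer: -153*√7 ≈ -404.80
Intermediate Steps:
S(y) = -1 + y (S(y) = -5 + (y - 1*(-4)) = -5 + (y + 4) = -5 + (4 + y) = -1 + y)
z(C, W) = √(W - 2*C) (z(C, W) = √(W - 4*C/2) = √(W - 2*C))
(z(S(-1), 3)*(-17))*9 = (√(3 - 2*(-1 - 1))*(-17))*9 = (√(3 - 2*(-2))*(-17))*9 = (√(3 + 4)*(-17))*9 = (√7*(-17))*9 = -17*√7*9 = -153*√7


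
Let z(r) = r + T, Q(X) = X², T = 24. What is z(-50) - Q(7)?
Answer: -75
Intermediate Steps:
z(r) = 24 + r (z(r) = r + 24 = 24 + r)
z(-50) - Q(7) = (24 - 50) - 1*7² = -26 - 1*49 = -26 - 49 = -75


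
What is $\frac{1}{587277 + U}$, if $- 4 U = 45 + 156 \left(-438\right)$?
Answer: $\frac{4}{2417391} \approx 1.6547 \cdot 10^{-6}$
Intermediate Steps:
$U = \frac{68283}{4}$ ($U = - \frac{45 + 156 \left(-438\right)}{4} = - \frac{45 - 68328}{4} = \left(- \frac{1}{4}\right) \left(-68283\right) = \frac{68283}{4} \approx 17071.0$)
$\frac{1}{587277 + U} = \frac{1}{587277 + \frac{68283}{4}} = \frac{1}{\frac{2417391}{4}} = \frac{4}{2417391}$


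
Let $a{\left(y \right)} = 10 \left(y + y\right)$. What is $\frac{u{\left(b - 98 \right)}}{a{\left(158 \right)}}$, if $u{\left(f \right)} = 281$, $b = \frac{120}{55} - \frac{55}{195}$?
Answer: $\frac{281}{3160} \approx 0.088924$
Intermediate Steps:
$b = \frac{815}{429}$ ($b = 120 \cdot \frac{1}{55} - \frac{11}{39} = \frac{24}{11} - \frac{11}{39} = \frac{815}{429} \approx 1.8998$)
$a{\left(y \right)} = 20 y$ ($a{\left(y \right)} = 10 \cdot 2 y = 20 y$)
$\frac{u{\left(b - 98 \right)}}{a{\left(158 \right)}} = \frac{281}{20 \cdot 158} = \frac{281}{3160}$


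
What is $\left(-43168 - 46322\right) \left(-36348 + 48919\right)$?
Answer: $-1124978790$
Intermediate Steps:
$\left(-43168 - 46322\right) \left(-36348 + 48919\right) = \left(-89490\right) 12571 = -1124978790$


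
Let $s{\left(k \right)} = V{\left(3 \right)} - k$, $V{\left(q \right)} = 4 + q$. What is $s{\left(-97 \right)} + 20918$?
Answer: $21022$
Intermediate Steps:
$s{\left(k \right)} = 7 - k$ ($s{\left(k \right)} = \left(4 + 3\right) - k = 7 - k$)
$s{\left(-97 \right)} + 20918 = \left(7 - -97\right) + 20918 = \left(7 + 97\right) + 20918 = 104 + 20918 = 21022$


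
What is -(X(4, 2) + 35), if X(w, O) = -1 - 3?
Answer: -31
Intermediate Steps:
X(w, O) = -4
-(X(4, 2) + 35) = -(-4 + 35) = -1*31 = -31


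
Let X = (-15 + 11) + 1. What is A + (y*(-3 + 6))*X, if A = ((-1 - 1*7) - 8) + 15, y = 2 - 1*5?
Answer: 26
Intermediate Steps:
X = -3 (X = -4 + 1 = -3)
y = -3 (y = 2 - 5 = -3)
A = -1 (A = ((-1 - 7) - 8) + 15 = (-8 - 8) + 15 = -16 + 15 = -1)
A + (y*(-3 + 6))*X = -1 - 3*(-3 + 6)*(-3) = -1 - 3*3*(-3) = -1 - 9*(-3) = -1 + 27 = 26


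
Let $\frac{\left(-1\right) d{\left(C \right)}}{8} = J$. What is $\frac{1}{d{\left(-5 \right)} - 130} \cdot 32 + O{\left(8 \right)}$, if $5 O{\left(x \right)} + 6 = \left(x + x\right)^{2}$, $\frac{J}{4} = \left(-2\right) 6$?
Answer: $\frac{6366}{127} \approx 50.126$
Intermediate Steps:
$J = -48$ ($J = 4 \left(\left(-2\right) 6\right) = 4 \left(-12\right) = -48$)
$d{\left(C \right)} = 384$ ($d{\left(C \right)} = \left(-8\right) \left(-48\right) = 384$)
$O{\left(x \right)} = - \frac{6}{5} + \frac{4 x^{2}}{5}$ ($O{\left(x \right)} = - \frac{6}{5} + \frac{\left(x + x\right)^{2}}{5} = - \frac{6}{5} + \frac{\left(2 x\right)^{2}}{5} = - \frac{6}{5} + \frac{4 x^{2}}{5}$)
$\frac{1}{d{\left(-5 \right)} - 130} \cdot 32 + O{\left(8 \right)} = \frac{1}{384 - 130} \cdot 32 - \left(\frac{6}{5} - \frac{4 \cdot 8^{2}}{5}\right) = \frac{1}{254} \cdot 32 + \left(- \frac{6}{5} + \frac{4}{5} \cdot 64\right) = \frac{1}{254} \cdot 32 + \left(- \frac{6}{5} + \frac{256}{5}\right) = \frac{16}{127} + 50 = \frac{6366}{127}$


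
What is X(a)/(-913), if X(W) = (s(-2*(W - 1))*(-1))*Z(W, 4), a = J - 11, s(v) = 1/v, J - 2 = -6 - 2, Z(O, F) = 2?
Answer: 1/16434 ≈ 6.0849e-5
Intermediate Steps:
J = -6 (J = 2 + (-6 - 2) = 2 - 8 = -6)
a = -17 (a = -6 - 11 = -17)
X(W) = -2/(2 - 2*W) (X(W) = (-1/(-2*(W - 1)))*2 = (-1/(-2*(-1 + W)))*2 = (-1/(2 - 2*W))*2 = -1/(2 - 2*W)*2 = -2/(2 - 2*W))
X(a)/(-913) = 1/(-1 - 17*(-913)) = -1/913/(-18) = -1/18*(-1/913) = 1/16434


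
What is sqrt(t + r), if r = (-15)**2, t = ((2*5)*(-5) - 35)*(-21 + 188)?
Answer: I*sqrt(13970) ≈ 118.19*I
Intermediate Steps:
t = -14195 (t = (10*(-5) - 35)*167 = (-50 - 35)*167 = -85*167 = -14195)
r = 225
sqrt(t + r) = sqrt(-14195 + 225) = sqrt(-13970) = I*sqrt(13970)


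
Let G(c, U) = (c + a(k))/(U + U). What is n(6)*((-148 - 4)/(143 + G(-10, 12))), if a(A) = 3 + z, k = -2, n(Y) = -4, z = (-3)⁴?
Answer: 7296/1753 ≈ 4.1620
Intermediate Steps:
z = 81
a(A) = 84 (a(A) = 3 + 81 = 84)
G(c, U) = (84 + c)/(2*U) (G(c, U) = (c + 84)/(U + U) = (84 + c)/((2*U)) = (84 + c)*(1/(2*U)) = (84 + c)/(2*U))
n(6)*((-148 - 4)/(143 + G(-10, 12))) = -4*(-148 - 4)/(143 + (½)*(84 - 10)/12) = -(-608)/(143 + (½)*(1/12)*74) = -(-608)/(143 + 37/12) = -(-608)/1753/12 = -(-608)*12/1753 = -4*(-1824/1753) = 7296/1753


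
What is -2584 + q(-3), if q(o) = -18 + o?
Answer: -2605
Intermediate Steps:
-2584 + q(-3) = -2584 + (-18 - 3) = -2584 - 21 = -2605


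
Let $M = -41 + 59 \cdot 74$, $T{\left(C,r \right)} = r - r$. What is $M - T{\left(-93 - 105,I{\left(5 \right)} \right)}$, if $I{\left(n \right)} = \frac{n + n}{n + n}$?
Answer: $4325$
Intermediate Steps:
$I{\left(n \right)} = 1$ ($I{\left(n \right)} = \frac{2 n}{2 n} = 2 n \frac{1}{2 n} = 1$)
$T{\left(C,r \right)} = 0$
$M = 4325$ ($M = -41 + 4366 = 4325$)
$M - T{\left(-93 - 105,I{\left(5 \right)} \right)} = 4325 - 0 = 4325 + 0 = 4325$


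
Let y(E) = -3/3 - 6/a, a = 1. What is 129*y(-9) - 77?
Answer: -980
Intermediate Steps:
y(E) = -7 (y(E) = -3/3 - 6/1 = -3*⅓ - 6*1 = -1 - 6 = -7)
129*y(-9) - 77 = 129*(-7) - 77 = -903 - 77 = -980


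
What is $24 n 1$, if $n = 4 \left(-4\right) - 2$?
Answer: $-432$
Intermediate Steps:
$n = -18$ ($n = -16 - 2 = -18$)
$24 n 1 = 24 \left(-18\right) 1 = \left(-432\right) 1 = -432$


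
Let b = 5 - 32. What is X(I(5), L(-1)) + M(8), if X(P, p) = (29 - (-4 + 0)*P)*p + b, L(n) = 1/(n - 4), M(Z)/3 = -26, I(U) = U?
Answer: -574/5 ≈ -114.80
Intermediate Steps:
b = -27
M(Z) = -78 (M(Z) = 3*(-26) = -78)
L(n) = 1/(-4 + n)
X(P, p) = -27 + p*(29 + 4*P) (X(P, p) = (29 - (-4 + 0)*P)*p - 27 = (29 - (-4)*P)*p - 27 = (29 + 4*P)*p - 27 = p*(29 + 4*P) - 27 = -27 + p*(29 + 4*P))
X(I(5), L(-1)) + M(8) = (-27 + 29/(-4 - 1) + 4*5/(-4 - 1)) - 78 = (-27 + 29/(-5) + 4*5/(-5)) - 78 = (-27 + 29*(-1/5) + 4*5*(-1/5)) - 78 = (-27 - 29/5 - 4) - 78 = -184/5 - 78 = -574/5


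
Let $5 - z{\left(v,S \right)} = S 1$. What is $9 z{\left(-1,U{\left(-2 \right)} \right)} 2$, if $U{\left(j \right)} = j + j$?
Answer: $162$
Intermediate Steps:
$U{\left(j \right)} = 2 j$
$z{\left(v,S \right)} = 5 - S$ ($z{\left(v,S \right)} = 5 - S 1 = 5 - S$)
$9 z{\left(-1,U{\left(-2 \right)} \right)} 2 = 9 \left(5 - 2 \left(-2\right)\right) 2 = 9 \left(5 - -4\right) 2 = 9 \left(5 + 4\right) 2 = 9 \cdot 9 \cdot 2 = 81 \cdot 2 = 162$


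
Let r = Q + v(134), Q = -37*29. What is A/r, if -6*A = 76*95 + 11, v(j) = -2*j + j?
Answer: 7231/7242 ≈ 0.99848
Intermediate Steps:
Q = -1073
v(j) = -j
r = -1207 (r = -1073 - 1*134 = -1073 - 134 = -1207)
A = -7231/6 (A = -(76*95 + 11)/6 = -(7220 + 11)/6 = -⅙*7231 = -7231/6 ≈ -1205.2)
A/r = -7231/6/(-1207) = -7231/6*(-1/1207) = 7231/7242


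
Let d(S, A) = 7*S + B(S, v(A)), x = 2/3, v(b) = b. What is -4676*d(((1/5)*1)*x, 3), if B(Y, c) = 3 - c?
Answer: -65464/15 ≈ -4364.3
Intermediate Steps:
x = ⅔ (x = 2*(⅓) = ⅔ ≈ 0.66667)
d(S, A) = 3 - A + 7*S (d(S, A) = 7*S + (3 - A) = 3 - A + 7*S)
-4676*d(((1/5)*1)*x, 3) = -4676*(3 - 1*3 + 7*(((1/5)*1)*(⅔))) = -4676*(3 - 3 + 7*(((1*(⅕))*1)*(⅔))) = -4676*(3 - 3 + 7*(((⅕)*1)*(⅔))) = -4676*(3 - 3 + 7*((⅕)*(⅔))) = -4676*(3 - 3 + 7*(2/15)) = -4676*(3 - 3 + 14/15) = -4676*14/15 = -65464/15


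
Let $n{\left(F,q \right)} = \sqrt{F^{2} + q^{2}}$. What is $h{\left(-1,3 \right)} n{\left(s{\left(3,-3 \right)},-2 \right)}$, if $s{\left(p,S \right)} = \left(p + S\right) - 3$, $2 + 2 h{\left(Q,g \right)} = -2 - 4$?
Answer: $- 4 \sqrt{13} \approx -14.422$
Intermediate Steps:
$h{\left(Q,g \right)} = -4$ ($h{\left(Q,g \right)} = -1 + \frac{-2 - 4}{2} = -1 + \frac{1}{2} \left(-6\right) = -1 - 3 = -4$)
$s{\left(p,S \right)} = -3 + S + p$ ($s{\left(p,S \right)} = \left(S + p\right) - 3 = -3 + S + p$)
$h{\left(-1,3 \right)} n{\left(s{\left(3,-3 \right)},-2 \right)} = - 4 \sqrt{\left(-3 - 3 + 3\right)^{2} + \left(-2\right)^{2}} = - 4 \sqrt{\left(-3\right)^{2} + 4} = - 4 \sqrt{9 + 4} = - 4 \sqrt{13}$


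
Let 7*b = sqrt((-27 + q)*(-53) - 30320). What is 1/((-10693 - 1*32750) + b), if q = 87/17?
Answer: -36188019/1572116605141 - 14*I*sqrt(2106827)/1572116605141 ≈ -2.3019e-5 - 1.2926e-8*I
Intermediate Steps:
q = 87/17 (q = 87*(1/17) = 87/17 ≈ 5.1176)
b = 2*I*sqrt(2106827)/119 (b = sqrt((-27 + 87/17)*(-53) - 30320)/7 = sqrt(-372/17*(-53) - 30320)/7 = sqrt(19716/17 - 30320)/7 = sqrt(-495724/17)/7 = (2*I*sqrt(2106827)/17)/7 = 2*I*sqrt(2106827)/119 ≈ 24.395*I)
1/((-10693 - 1*32750) + b) = 1/((-10693 - 1*32750) + 2*I*sqrt(2106827)/119) = 1/((-10693 - 32750) + 2*I*sqrt(2106827)/119) = 1/(-43443 + 2*I*sqrt(2106827)/119)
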